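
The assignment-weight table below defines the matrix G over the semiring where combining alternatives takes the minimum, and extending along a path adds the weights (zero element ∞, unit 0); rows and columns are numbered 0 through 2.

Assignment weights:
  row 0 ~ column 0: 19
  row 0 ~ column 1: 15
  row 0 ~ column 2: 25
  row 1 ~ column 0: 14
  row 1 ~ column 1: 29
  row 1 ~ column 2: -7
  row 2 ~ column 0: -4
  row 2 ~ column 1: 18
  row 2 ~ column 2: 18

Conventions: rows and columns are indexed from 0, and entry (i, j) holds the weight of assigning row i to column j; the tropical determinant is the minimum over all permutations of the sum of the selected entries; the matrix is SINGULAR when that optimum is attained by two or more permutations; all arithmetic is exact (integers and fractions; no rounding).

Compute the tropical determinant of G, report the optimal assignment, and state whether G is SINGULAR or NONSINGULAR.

σ = (0, 1, 2): 19 + 29 + 18 = 66
σ = (0, 2, 1): 19 + (-7) + 18 = 30
σ = (1, 0, 2): 15 + 14 + 18 = 47
σ = (1, 2, 0): 15 + (-7) + (-4) = 4
σ = (2, 0, 1): 25 + 14 + 18 = 57
σ = (2, 1, 0): 25 + 29 + (-4) = 50
Optimal value attained by: σ = (1, 2, 0).
Answer: det⊕(G) = 4; verdict: NONSINGULAR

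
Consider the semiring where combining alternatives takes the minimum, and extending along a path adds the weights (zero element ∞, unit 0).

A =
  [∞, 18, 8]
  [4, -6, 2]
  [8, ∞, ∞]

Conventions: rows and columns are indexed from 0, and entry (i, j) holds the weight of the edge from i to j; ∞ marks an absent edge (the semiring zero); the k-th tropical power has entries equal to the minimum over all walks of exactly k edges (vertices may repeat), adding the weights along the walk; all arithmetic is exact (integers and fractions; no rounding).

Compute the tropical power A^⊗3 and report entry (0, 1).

A^⊗2:
  [16, 12, 20]
  [-2, -12, -4]
  [∞, 26, 16]
A^⊗3:
  [16, 6, 14]
  [-8, -18, -10]
  [24, 20, 28]
Key observation: the optimum is the walk 0->1->1->1, with weight 18 + (-6) + (-6) = 6.
Optimal value attained by: walk 0->1->1->1.
Answer: (A^⊗3)[0][1] = 6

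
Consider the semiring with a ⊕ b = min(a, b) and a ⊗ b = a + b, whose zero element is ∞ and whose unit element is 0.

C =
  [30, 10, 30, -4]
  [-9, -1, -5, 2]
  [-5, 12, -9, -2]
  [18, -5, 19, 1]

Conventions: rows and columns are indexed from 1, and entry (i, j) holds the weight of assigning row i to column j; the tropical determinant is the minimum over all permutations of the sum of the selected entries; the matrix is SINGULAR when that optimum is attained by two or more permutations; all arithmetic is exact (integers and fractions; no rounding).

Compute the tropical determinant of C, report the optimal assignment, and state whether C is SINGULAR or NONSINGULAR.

σ = (1, 2, 3, 4): 30 + (-1) + (-9) + 1 = 21
σ = (1, 2, 4, 3): 30 + (-1) + (-2) + 19 = 46
σ = (1, 3, 2, 4): 30 + (-5) + 12 + 1 = 38
σ = (1, 3, 4, 2): 30 + (-5) + (-2) + (-5) = 18
σ = (1, 4, 2, 3): 30 + 2 + 12 + 19 = 63
σ = (1, 4, 3, 2): 30 + 2 + (-9) + (-5) = 18
σ = (2, 1, 3, 4): 10 + (-9) + (-9) + 1 = -7
σ = (2, 1, 4, 3): 10 + (-9) + (-2) + 19 = 18
σ = (2, 3, 1, 4): 10 + (-5) + (-5) + 1 = 1
σ = (2, 3, 4, 1): 10 + (-5) + (-2) + 18 = 21
σ = (2, 4, 1, 3): 10 + 2 + (-5) + 19 = 26
σ = (2, 4, 3, 1): 10 + 2 + (-9) + 18 = 21
σ = (3, 1, 2, 4): 30 + (-9) + 12 + 1 = 34
σ = (3, 1, 4, 2): 30 + (-9) + (-2) + (-5) = 14
σ = (3, 2, 1, 4): 30 + (-1) + (-5) + 1 = 25
σ = (3, 2, 4, 1): 30 + (-1) + (-2) + 18 = 45
σ = (3, 4, 1, 2): 30 + 2 + (-5) + (-5) = 22
σ = (3, 4, 2, 1): 30 + 2 + 12 + 18 = 62
σ = (4, 1, 2, 3): (-4) + (-9) + 12 + 19 = 18
σ = (4, 1, 3, 2): (-4) + (-9) + (-9) + (-5) = -27
σ = (4, 2, 1, 3): (-4) + (-1) + (-5) + 19 = 9
σ = (4, 2, 3, 1): (-4) + (-1) + (-9) + 18 = 4
σ = (4, 3, 1, 2): (-4) + (-5) + (-5) + (-5) = -19
σ = (4, 3, 2, 1): (-4) + (-5) + 12 + 18 = 21
Optimal value attained by: σ = (4, 1, 3, 2).
Answer: det⊕(C) = -27; verdict: NONSINGULAR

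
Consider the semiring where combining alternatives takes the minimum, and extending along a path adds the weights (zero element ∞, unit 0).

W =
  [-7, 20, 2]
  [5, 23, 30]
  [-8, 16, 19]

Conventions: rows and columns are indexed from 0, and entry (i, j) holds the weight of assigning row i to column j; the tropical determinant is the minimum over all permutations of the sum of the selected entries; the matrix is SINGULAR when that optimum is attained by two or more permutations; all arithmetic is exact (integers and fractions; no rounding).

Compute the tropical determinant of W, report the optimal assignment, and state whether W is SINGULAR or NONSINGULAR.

σ = (0, 1, 2): (-7) + 23 + 19 = 35
σ = (0, 2, 1): (-7) + 30 + 16 = 39
σ = (1, 0, 2): 20 + 5 + 19 = 44
σ = (1, 2, 0): 20 + 30 + (-8) = 42
σ = (2, 0, 1): 2 + 5 + 16 = 23
σ = (2, 1, 0): 2 + 23 + (-8) = 17
Optimal value attained by: σ = (2, 1, 0).
Answer: det⊕(W) = 17; verdict: NONSINGULAR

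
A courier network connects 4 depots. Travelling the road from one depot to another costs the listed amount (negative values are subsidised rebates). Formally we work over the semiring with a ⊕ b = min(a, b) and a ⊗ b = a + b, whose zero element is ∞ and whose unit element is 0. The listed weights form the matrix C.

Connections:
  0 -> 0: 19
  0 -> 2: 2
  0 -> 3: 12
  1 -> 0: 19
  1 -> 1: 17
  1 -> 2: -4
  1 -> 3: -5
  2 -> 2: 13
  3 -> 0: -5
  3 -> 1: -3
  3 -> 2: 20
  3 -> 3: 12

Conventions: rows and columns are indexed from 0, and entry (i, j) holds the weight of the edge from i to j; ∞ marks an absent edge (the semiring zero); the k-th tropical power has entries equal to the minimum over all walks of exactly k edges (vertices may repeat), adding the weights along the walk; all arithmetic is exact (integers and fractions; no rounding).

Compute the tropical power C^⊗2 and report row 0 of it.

C^⊗2:
  [7, 9, 15, 24]
  [-10, -8, 9, 7]
  [∞, ∞, 26, ∞]
  [7, 9, -7, -8]
Answer: row 0 of C^⊗2 = [7, 9, 15, 24]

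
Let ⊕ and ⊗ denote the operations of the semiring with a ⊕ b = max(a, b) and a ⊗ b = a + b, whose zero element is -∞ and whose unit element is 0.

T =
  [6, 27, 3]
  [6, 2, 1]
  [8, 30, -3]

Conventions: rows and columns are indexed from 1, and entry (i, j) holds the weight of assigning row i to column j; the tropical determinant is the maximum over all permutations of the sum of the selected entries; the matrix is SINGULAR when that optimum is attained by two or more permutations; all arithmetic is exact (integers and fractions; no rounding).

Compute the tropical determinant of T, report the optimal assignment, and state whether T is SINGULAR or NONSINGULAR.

σ = (1, 2, 3): 6 + 2 + (-3) = 5
σ = (1, 3, 2): 6 + 1 + 30 = 37
σ = (2, 1, 3): 27 + 6 + (-3) = 30
σ = (2, 3, 1): 27 + 1 + 8 = 36
σ = (3, 1, 2): 3 + 6 + 30 = 39
σ = (3, 2, 1): 3 + 2 + 8 = 13
Optimal value attained by: σ = (3, 1, 2).
Answer: det⊕(T) = 39; verdict: NONSINGULAR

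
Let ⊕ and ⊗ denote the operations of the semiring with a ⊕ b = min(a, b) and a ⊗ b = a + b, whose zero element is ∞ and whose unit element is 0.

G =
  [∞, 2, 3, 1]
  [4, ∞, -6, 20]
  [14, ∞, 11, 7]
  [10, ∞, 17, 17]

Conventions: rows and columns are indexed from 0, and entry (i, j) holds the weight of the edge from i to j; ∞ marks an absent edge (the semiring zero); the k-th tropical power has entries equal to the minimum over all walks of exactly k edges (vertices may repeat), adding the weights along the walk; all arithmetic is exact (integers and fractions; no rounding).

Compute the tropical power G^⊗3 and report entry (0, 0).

G^⊗2:
  [6, ∞, -4, 10]
  [8, 6, 5, 1]
  [17, 16, 17, 15]
  [27, 12, 13, 11]
G^⊗3:
  [10, 8, 7, 3]
  [10, 10, 0, 9]
  [20, 19, 10, 18]
  [16, 29, 6, 20]
Key observation: the optimum is the walk 0->1->2->0, with weight 2 + (-6) + 14 = 10.
Optimal value attained by: walk 0->1->2->0.
Answer: (G^⊗3)[0][0] = 10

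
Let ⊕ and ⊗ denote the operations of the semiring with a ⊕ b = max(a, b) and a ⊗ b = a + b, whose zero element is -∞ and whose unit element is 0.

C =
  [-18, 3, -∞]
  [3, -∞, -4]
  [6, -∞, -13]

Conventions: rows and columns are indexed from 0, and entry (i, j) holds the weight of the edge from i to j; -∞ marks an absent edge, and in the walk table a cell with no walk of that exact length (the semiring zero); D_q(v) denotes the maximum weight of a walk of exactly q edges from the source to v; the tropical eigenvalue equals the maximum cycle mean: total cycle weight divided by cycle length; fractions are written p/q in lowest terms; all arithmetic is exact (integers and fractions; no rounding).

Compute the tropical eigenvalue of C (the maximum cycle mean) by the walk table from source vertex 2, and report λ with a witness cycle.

q=0: [-∞, -∞, 0]
q=1: [6, -∞, -13]
q=2: [-7, 9, -26]
q=3: [12, -4, 5]
Optimal cycle mean attained by: cycle 0->1->0, total 3 + 3, length 2.
Answer: λ = 3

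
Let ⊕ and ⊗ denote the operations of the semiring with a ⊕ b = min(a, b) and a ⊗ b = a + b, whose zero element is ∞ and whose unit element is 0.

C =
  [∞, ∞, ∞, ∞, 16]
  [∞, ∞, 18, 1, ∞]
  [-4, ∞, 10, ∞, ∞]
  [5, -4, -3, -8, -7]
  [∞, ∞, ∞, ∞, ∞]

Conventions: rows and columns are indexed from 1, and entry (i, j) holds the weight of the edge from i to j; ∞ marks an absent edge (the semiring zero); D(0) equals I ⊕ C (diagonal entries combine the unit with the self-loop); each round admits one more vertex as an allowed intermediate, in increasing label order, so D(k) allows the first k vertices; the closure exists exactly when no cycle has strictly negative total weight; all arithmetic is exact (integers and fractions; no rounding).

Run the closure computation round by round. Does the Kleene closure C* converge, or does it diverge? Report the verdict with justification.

Detection: at round 0, diagonal entry (4, 4) turns strictly negative.
Key observation: the cycle 4->4 has total weight (-8), which is strictly negative.
Answer: DIVERGES — negative cycle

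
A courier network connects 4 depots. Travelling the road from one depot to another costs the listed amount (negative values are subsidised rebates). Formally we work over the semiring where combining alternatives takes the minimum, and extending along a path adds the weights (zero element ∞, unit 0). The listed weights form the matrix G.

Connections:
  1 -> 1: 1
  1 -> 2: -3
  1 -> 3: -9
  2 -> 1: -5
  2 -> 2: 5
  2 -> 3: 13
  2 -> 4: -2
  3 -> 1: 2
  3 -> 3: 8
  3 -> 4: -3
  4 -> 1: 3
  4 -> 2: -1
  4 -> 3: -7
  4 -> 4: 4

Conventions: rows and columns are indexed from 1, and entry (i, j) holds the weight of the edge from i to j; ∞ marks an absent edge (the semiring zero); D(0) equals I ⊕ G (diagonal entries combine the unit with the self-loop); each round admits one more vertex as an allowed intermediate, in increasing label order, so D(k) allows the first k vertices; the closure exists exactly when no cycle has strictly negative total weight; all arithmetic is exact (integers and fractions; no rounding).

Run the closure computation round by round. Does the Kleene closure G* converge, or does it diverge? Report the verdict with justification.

D(0):
  [0, -3, -9, ∞]
  [-5, 0, 13, -2]
  [2, ∞, 0, -3]
  [3, -1, -7, 0]
Detection: at round 1, diagonal entry (2, 2) turns strictly negative.
Key observation: the cycle 2->1->2 has total weight (-5) + (-3), which is strictly negative.
Answer: DIVERGES — negative cycle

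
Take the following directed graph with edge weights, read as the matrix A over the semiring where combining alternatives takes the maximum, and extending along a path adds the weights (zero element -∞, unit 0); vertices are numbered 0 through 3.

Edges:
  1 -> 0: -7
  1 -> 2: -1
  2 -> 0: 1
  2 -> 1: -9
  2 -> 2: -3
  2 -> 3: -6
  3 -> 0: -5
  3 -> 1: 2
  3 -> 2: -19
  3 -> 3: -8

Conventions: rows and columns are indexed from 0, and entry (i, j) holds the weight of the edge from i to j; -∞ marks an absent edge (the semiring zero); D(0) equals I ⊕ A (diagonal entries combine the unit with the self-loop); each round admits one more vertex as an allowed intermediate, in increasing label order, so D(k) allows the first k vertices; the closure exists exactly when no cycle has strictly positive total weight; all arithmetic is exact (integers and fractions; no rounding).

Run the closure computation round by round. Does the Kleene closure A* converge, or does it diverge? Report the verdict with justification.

D(0):
  [0, -∞, -∞, -∞]
  [-7, 0, -1, -∞]
  [1, -9, 0, -6]
  [-5, 2, -19, 0]
D(1):
  [0, -∞, -∞, -∞]
  [-7, 0, -1, -∞]
  [1, -9, 0, -6]
  [-5, 2, -19, 0]
D(2):
  [0, -∞, -∞, -∞]
  [-7, 0, -1, -∞]
  [1, -9, 0, -6]
  [-5, 2, 1, 0]
D(3):
  [0, -∞, -∞, -∞]
  [0, 0, -1, -7]
  [1, -9, 0, -6]
  [2, 2, 1, 0]
D(4):
  [0, -∞, -∞, -∞]
  [0, 0, -1, -7]
  [1, -4, 0, -6]
  [2, 2, 1, 0]
Key observation: every diagonal entry stays at the unit through all rounds, so no improving cycle exists.
Answer: CONVERGES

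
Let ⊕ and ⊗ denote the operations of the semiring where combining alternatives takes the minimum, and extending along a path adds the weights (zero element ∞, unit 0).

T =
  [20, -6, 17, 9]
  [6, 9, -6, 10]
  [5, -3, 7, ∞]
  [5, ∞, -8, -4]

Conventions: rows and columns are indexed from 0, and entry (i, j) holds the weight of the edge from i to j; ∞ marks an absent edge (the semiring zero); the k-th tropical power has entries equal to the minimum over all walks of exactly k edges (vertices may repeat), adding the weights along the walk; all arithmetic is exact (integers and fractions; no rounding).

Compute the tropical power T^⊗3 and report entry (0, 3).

T^⊗2:
  [0, 3, -12, 4]
  [-1, -9, 1, 6]
  [3, -1, -9, 7]
  [-3, -11, -12, -8]
T^⊗3:
  [-7, -15, -5, 0]
  [-3, -7, -15, 1]
  [-4, -12, -7, 3]
  [-7, -15, -17, -12]
Key observation: the optimum is the walk 0->1->3->3, with weight (-6) + 10 + (-4) = 0.
Optimal value attained by: walk 0->1->3->3.
Answer: (T^⊗3)[0][3] = 0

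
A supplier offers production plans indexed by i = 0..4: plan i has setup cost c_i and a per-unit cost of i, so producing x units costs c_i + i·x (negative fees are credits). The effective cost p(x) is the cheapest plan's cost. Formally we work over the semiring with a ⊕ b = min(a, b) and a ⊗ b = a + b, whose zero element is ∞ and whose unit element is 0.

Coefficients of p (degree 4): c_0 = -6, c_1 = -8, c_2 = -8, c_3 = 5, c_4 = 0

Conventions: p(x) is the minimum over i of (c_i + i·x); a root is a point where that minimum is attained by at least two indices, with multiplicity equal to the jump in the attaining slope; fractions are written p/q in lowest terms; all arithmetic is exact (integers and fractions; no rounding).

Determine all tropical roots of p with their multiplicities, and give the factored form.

hull edge (i=0, c=-6) to (i=1, c=-8): slope -2, span 1
hull edge (i=1, c=-8) to (i=2, c=-8): slope 0, span 1
hull edge (i=2, c=-8) to (i=4, c=0): slope 4, span 2
Factored form: p(x) = 0 ⊗ (x ⊕ (-4)) ⊗ (x ⊕ (-4)) ⊗ (x ⊕ 0) ⊗ (x ⊕ 2)
Answer: roots = -4 (mult 2), 0 (mult 1), 2 (mult 1)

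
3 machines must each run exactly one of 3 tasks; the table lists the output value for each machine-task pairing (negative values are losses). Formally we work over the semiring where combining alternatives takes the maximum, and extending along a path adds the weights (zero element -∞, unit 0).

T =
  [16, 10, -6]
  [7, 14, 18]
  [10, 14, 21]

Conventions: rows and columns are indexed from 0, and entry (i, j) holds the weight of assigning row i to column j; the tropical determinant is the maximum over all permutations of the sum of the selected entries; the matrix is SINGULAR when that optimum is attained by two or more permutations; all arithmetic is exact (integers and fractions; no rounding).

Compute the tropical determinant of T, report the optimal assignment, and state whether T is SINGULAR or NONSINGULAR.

σ = (0, 1, 2): 16 + 14 + 21 = 51
σ = (0, 2, 1): 16 + 18 + 14 = 48
σ = (1, 0, 2): 10 + 7 + 21 = 38
σ = (1, 2, 0): 10 + 18 + 10 = 38
σ = (2, 0, 1): (-6) + 7 + 14 = 15
σ = (2, 1, 0): (-6) + 14 + 10 = 18
Optimal value attained by: σ = (0, 1, 2).
Answer: det⊕(T) = 51; verdict: NONSINGULAR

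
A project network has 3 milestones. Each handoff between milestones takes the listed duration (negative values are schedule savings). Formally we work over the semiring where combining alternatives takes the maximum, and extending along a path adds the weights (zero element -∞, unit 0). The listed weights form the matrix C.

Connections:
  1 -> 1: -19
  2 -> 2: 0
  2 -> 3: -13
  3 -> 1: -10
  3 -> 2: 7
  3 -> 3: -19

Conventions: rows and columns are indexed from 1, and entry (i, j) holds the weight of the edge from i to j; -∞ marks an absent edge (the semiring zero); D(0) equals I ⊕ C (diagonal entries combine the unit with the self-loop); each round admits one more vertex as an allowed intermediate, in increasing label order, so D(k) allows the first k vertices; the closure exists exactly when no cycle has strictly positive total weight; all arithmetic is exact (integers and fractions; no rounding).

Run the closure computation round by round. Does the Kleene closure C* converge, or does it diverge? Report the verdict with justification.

D(0):
  [0, -∞, -∞]
  [-∞, 0, -13]
  [-10, 7, 0]
D(1):
  [0, -∞, -∞]
  [-∞, 0, -13]
  [-10, 7, 0]
D(2):
  [0, -∞, -∞]
  [-∞, 0, -13]
  [-10, 7, 0]
D(3):
  [0, -∞, -∞]
  [-23, 0, -13]
  [-10, 7, 0]
Key observation: every diagonal entry stays at the unit through all rounds, so no improving cycle exists.
Answer: CONVERGES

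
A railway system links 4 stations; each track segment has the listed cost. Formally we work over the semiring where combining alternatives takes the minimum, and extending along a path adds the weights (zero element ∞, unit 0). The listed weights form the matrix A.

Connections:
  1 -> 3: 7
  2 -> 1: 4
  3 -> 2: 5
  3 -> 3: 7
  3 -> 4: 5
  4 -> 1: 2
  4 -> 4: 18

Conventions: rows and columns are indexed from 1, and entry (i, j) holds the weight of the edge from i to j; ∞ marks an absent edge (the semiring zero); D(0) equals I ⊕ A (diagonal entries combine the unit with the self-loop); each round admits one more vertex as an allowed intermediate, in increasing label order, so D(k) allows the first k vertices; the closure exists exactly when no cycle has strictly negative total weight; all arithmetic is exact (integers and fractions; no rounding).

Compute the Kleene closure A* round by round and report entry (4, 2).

D(0):
  [0, ∞, 7, ∞]
  [4, 0, ∞, ∞]
  [∞, 5, 0, 5]
  [2, ∞, ∞, 0]
D(1):
  [0, ∞, 7, ∞]
  [4, 0, 11, ∞]
  [∞, 5, 0, 5]
  [2, ∞, 9, 0]
D(2):
  [0, ∞, 7, ∞]
  [4, 0, 11, ∞]
  [9, 5, 0, 5]
  [2, ∞, 9, 0]
D(3):
  [0, 12, 7, 12]
  [4, 0, 11, 16]
  [9, 5, 0, 5]
  [2, 14, 9, 0]
D(4):
  [0, 12, 7, 12]
  [4, 0, 11, 16]
  [7, 5, 0, 5]
  [2, 14, 9, 0]
Answer: A*[4][2] = 14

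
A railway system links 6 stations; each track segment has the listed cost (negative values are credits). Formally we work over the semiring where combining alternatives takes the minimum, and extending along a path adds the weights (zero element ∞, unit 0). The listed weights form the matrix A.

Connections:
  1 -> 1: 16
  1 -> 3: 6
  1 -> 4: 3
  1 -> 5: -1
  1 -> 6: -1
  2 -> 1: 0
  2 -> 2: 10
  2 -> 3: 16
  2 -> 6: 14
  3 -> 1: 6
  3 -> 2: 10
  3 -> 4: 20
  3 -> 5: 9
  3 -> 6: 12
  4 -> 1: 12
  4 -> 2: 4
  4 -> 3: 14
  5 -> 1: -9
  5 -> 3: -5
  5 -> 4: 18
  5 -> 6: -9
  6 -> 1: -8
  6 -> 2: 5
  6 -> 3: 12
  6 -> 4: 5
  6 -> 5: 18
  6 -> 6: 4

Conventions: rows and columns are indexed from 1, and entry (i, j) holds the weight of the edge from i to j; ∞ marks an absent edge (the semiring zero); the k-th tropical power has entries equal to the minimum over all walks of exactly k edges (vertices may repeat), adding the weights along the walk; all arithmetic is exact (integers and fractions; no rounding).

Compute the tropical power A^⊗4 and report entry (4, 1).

A^⊗2:
  [-10, 4, -6, 4, 15, -10]
  [6, 19, 6, 3, -1, -1]
  [0, 17, 4, 9, 5, 0]
  [4, 14, 18, 15, 11, 11]
  [-17, -4, -3, -6, -10, -10]
  [-4, 9, -2, -5, -9, -9]
A^⊗3:
  [-18, -5, -4, -7, -11, -11]
  [-10, 4, -6, 4, 5, -10]
  [-8, 5, 0, 3, -1, -4]
  [2, 16, 6, 7, 3, 2]
  [-19, -5, -15, -14, -18, -19]
  [-18, -4, -14, -4, -5, -18]
A^⊗4:
  [-20, -6, -16, -15, -19, -20]
  [-18, -5, -4, -7, -11, -11]
  [-12, 1, -6, -5, -9, -10]
  [-6, 7, -2, 5, 1, -6]
  [-27, -14, -23, -16, -20, -27]
  [-26, -13, -12, -15, -19, -19]
Key observation: the optimum is the walk 4->1->5->6->1, with weight 12 + (-1) + (-9) + (-8) = -6.
Optimal value attained by: walk 4->1->5->6->1.
Answer: (A^⊗4)[4][1] = -6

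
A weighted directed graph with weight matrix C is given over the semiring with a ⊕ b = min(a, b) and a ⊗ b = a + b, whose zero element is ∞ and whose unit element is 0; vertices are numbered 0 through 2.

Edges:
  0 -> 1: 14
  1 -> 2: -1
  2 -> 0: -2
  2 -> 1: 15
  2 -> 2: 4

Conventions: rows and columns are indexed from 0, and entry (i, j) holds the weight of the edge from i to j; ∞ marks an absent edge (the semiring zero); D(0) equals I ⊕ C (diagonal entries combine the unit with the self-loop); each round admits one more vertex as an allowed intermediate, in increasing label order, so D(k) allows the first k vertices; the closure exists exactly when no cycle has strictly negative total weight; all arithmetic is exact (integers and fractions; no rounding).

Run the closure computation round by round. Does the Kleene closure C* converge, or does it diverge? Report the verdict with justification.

D(0):
  [0, 14, ∞]
  [∞, 0, -1]
  [-2, 15, 0]
D(1):
  [0, 14, ∞]
  [∞, 0, -1]
  [-2, 12, 0]
D(2):
  [0, 14, 13]
  [∞, 0, -1]
  [-2, 12, 0]
D(3):
  [0, 14, 13]
  [-3, 0, -1]
  [-2, 12, 0]
Key observation: every diagonal entry stays at the unit through all rounds, so no improving cycle exists.
Answer: CONVERGES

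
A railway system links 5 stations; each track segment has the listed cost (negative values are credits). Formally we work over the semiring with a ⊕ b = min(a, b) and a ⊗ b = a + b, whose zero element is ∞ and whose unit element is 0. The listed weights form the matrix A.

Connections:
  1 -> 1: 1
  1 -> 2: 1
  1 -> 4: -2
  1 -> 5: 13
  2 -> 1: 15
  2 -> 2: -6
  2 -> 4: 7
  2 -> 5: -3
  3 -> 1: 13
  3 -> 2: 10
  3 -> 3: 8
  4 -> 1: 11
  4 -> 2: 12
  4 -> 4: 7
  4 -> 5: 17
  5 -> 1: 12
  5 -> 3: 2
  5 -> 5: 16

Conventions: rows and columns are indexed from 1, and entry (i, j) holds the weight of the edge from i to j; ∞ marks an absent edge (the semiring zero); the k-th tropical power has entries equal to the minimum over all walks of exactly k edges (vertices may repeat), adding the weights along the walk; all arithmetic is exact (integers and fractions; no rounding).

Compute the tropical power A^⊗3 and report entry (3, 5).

A^⊗2:
  [2, -5, 15, -1, -2]
  [9, -12, -1, 1, -9]
  [14, 4, 16, 11, 7]
  [12, 6, 19, 9, 9]
  [13, 12, 10, 10, 25]
A^⊗3:
  [3, -11, 0, 0, -8]
  [3, -18, -7, -5, -15]
  [15, -2, 9, 11, 1]
  [13, 0, 11, 10, 3]
  [14, 6, 18, 11, 9]
Key observation: the optimum is the walk 3->2->2->5, with weight 10 + (-6) + (-3) = 1.
Optimal value attained by: walk 3->2->2->5.
Answer: (A^⊗3)[3][5] = 1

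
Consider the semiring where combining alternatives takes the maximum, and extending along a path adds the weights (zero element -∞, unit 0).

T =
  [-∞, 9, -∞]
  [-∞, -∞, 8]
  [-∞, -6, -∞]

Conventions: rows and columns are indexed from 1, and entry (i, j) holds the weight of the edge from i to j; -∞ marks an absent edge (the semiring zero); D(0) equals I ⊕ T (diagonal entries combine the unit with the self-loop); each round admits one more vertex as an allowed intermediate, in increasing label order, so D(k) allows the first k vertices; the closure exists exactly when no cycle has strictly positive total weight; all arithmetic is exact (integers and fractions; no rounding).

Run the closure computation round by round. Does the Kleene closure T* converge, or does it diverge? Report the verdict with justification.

D(0):
  [0, 9, -∞]
  [-∞, 0, 8]
  [-∞, -6, 0]
D(1):
  [0, 9, -∞]
  [-∞, 0, 8]
  [-∞, -6, 0]
Detection: at round 2, diagonal entry (3, 3) turns strictly positive.
Key observation: the cycle 3->2->3 has total weight (-6) + 8, which is strictly positive.
Answer: DIVERGES — positive cycle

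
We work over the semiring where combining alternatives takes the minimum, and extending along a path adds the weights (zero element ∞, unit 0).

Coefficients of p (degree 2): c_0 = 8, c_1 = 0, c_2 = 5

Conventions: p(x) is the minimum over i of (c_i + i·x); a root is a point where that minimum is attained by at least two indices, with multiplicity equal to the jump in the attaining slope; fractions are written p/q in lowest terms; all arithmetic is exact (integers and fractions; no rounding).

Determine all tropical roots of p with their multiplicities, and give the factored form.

hull edge (i=0, c=8) to (i=1, c=0): slope -8, span 1
hull edge (i=1, c=0) to (i=2, c=5): slope 5, span 1
Factored form: p(x) = 5 ⊗ (x ⊕ (-5)) ⊗ (x ⊕ 8)
Answer: roots = -5 (mult 1), 8 (mult 1)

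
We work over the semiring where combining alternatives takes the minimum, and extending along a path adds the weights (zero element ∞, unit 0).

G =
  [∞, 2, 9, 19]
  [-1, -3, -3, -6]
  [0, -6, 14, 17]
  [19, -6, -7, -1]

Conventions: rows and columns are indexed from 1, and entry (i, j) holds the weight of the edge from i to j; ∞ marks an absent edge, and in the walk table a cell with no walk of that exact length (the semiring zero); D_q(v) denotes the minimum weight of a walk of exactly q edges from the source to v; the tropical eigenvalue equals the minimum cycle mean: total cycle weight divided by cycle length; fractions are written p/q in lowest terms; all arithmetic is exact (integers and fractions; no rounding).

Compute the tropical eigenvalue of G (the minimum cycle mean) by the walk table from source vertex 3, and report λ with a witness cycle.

q=0: [∞, ∞, 0, ∞]
q=1: [0, -6, 14, 17]
q=2: [-7, -9, -9, -12]
q=3: [-10, -18, -19, -15]
q=4: [-19, -25, -22, -24]
Optimal cycle mean attained by: cycle 2->4->3->2, total (-6) + (-7) + (-6), length 3.
Answer: λ = -19/3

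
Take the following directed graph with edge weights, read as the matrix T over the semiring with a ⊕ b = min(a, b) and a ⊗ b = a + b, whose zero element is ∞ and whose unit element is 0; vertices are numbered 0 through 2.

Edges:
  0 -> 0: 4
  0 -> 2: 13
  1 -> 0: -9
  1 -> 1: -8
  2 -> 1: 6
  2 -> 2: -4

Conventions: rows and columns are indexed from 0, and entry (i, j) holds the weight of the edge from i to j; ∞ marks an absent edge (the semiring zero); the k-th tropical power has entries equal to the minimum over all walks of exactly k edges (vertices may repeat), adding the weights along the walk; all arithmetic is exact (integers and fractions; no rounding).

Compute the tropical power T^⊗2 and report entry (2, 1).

T^⊗2:
  [8, 19, 9]
  [-17, -16, 4]
  [-3, -2, -8]
Key observation: the optimum is the walk 2->1->1, with weight 6 + (-8) = -2.
Optimal value attained by: walk 2->1->1.
Answer: (T^⊗2)[2][1] = -2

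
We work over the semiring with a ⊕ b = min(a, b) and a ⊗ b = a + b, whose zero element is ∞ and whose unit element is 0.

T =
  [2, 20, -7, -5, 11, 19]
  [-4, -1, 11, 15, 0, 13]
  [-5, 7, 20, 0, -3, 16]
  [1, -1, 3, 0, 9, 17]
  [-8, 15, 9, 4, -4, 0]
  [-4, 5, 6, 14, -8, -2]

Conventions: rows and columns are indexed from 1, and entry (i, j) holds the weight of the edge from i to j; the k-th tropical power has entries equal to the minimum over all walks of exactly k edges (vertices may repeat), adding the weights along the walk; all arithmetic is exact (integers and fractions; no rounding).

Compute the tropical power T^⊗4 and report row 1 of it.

T^⊗2:
  [-12, -6, -5, -7, -10, 9]
  [-8, -2, -11, -9, -4, 0]
  [-11, -1, -12, -10, -7, -3]
  [-5, -2, -6, -4, -1, 9]
  [-12, 3, -15, -13, -8, -4]
  [-16, 3, -11, -9, -12, -8]
T^⊗3:
  [-18, -8, -19, -17, -14, -10]
  [-16, -10, -15, -13, -14, -4]
  [-17, -11, -18, -16, -15, -7]
  [-11, -5, -12, -10, -9, -1]
  [-20, -14, -19, -17, -18, -8]
  [-20, -10, -23, -21, -16, -12]
T^⊗4:
  [-24, -18, -25, -23, -22, -14]
  [-22, -14, -23, -21, -18, -14]
  [-23, -17, -24, -22, -21, -15]
  [-17, -11, -18, -16, -15, -9]
  [-26, -18, -27, -25, -22, -18]
  [-28, -22, -27, -25, -26, -16]
Answer: row 1 of T^⊗4 = [-24, -18, -25, -23, -22, -14]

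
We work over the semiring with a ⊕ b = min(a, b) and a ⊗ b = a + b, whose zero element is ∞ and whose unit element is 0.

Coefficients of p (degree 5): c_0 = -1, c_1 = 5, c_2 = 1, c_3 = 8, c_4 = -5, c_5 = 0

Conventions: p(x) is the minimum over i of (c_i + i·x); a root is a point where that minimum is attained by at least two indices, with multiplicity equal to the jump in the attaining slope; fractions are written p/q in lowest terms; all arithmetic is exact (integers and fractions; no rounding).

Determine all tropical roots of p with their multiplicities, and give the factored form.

hull edge (i=0, c=-1) to (i=4, c=-5): slope -1, span 4
hull edge (i=4, c=-5) to (i=5, c=0): slope 5, span 1
Factored form: p(x) = 0 ⊗ (x ⊕ (-5)) ⊗ (x ⊕ 1) ⊗ (x ⊕ 1) ⊗ (x ⊕ 1) ⊗ (x ⊕ 1)
Answer: roots = -5 (mult 1), 1 (mult 4)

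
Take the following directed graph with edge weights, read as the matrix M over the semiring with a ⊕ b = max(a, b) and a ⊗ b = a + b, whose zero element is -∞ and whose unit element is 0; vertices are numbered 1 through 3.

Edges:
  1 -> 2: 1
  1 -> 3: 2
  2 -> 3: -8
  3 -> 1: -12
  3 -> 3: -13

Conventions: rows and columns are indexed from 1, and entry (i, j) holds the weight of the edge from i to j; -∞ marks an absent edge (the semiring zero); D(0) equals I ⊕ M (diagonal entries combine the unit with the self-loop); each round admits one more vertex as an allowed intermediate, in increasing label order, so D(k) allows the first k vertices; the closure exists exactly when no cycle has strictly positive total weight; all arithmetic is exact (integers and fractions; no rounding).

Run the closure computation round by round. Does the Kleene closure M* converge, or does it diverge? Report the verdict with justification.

D(0):
  [0, 1, 2]
  [-∞, 0, -8]
  [-12, -∞, 0]
D(1):
  [0, 1, 2]
  [-∞, 0, -8]
  [-12, -11, 0]
D(2):
  [0, 1, 2]
  [-∞, 0, -8]
  [-12, -11, 0]
D(3):
  [0, 1, 2]
  [-20, 0, -8]
  [-12, -11, 0]
Key observation: every diagonal entry stays at the unit through all rounds, so no improving cycle exists.
Answer: CONVERGES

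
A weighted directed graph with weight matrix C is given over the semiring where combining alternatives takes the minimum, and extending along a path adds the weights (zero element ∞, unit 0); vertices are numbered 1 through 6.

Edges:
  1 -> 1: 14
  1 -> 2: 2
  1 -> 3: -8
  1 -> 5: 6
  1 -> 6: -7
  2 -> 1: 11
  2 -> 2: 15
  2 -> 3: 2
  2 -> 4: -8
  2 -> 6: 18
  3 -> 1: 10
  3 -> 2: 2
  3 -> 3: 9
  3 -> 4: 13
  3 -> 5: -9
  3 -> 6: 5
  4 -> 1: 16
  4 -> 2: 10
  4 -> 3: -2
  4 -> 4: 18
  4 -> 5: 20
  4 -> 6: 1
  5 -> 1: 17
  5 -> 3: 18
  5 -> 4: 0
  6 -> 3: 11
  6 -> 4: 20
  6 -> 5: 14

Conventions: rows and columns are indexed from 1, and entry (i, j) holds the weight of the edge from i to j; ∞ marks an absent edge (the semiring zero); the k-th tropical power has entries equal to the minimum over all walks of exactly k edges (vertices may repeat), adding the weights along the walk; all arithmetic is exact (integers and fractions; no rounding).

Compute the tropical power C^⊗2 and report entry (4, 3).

C^⊗2:
  [2, -6, 1, -6, -17, -3]
  [8, 2, -10, 7, -7, -7]
  [8, 11, 2, -9, 0, 3]
  [8, 0, 7, 2, -11, 3]
  [16, 10, -2, 18, 9, 1]
  [21, 13, 18, 14, 2, 16]
Key observation: the optimum is the walk 4->3->3, with weight (-2) + 9 = 7.
Optimal value attained by: walk 4->3->3.
Answer: (C^⊗2)[4][3] = 7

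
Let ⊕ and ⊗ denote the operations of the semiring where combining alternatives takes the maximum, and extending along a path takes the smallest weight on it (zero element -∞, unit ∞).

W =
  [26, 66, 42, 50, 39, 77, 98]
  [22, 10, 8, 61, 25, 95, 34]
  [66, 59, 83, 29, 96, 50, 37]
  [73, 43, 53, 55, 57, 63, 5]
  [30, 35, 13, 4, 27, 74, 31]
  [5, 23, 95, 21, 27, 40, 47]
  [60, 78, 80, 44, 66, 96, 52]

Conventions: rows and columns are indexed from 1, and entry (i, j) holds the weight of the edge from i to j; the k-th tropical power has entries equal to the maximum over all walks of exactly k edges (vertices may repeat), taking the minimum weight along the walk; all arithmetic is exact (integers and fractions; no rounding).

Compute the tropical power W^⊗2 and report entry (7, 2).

W^⊗2:
  [60, 78, 80, 61, 66, 96, 52]
  [61, 43, 95, 55, 57, 61, 47]
  [66, 66, 83, 59, 83, 74, 66]
  [55, 66, 63, 55, 55, 73, 73]
  [31, 31, 74, 35, 31, 40, 47]
  [66, 59, 83, 44, 95, 50, 47]
  [66, 60, 95, 61, 80, 78, 60]
Key observation: the optimum is the walk 7->1->2, with weight 60 min 66 = 60.
Optimal value attained by: walk 7->1->2.
Answer: (W^⊗2)[7][2] = 60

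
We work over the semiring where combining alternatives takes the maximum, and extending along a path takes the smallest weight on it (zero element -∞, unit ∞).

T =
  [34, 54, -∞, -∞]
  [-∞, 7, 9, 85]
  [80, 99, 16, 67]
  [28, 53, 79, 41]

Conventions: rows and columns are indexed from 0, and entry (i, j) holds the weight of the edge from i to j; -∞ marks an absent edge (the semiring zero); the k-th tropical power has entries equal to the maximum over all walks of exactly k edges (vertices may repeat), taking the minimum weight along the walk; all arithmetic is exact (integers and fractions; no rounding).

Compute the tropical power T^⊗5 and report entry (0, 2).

T^⊗2:
  [34, 34, 9, 54]
  [28, 53, 79, 41]
  [34, 54, 67, 85]
  [79, 79, 41, 67]
T^⊗3:
  [34, 53, 54, 41]
  [79, 79, 41, 67]
  [67, 67, 79, 67]
  [41, 54, 67, 79]
T^⊗4:
  [54, 54, 41, 54]
  [41, 54, 67, 79]
  [79, 79, 67, 67]
  [67, 67, 79, 67]
T^⊗5:
  [41, 54, 54, 54]
  [67, 67, 79, 67]
  [67, 67, 67, 79]
  [79, 79, 67, 67]
Key observation: the optimum is the walk 0->1->3->2->3->2, with weight 54 min 85 min 79 min 67 min 79 = 54.
Optimal value attained by: walk 0->1->3->2->3->2.
Answer: (T^⊗5)[0][2] = 54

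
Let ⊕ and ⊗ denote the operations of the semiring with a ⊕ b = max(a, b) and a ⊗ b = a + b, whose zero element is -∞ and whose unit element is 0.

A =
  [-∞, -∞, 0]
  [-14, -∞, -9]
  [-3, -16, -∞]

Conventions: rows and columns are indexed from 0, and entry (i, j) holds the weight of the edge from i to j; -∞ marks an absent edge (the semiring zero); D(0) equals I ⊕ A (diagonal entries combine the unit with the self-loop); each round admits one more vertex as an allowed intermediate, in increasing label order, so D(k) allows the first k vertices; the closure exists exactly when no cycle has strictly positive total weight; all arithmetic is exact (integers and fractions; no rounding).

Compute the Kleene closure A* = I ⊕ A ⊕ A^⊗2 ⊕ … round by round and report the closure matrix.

D(0):
  [0, -∞, 0]
  [-14, 0, -9]
  [-3, -16, 0]
D(1):
  [0, -∞, 0]
  [-14, 0, -9]
  [-3, -16, 0]
D(2):
  [0, -∞, 0]
  [-14, 0, -9]
  [-3, -16, 0]
D(3):
  [0, -16, 0]
  [-12, 0, -9]
  [-3, -16, 0]
Answer: A* = [[0, -16, 0], [-12, 0, -9], [-3, -16, 0]]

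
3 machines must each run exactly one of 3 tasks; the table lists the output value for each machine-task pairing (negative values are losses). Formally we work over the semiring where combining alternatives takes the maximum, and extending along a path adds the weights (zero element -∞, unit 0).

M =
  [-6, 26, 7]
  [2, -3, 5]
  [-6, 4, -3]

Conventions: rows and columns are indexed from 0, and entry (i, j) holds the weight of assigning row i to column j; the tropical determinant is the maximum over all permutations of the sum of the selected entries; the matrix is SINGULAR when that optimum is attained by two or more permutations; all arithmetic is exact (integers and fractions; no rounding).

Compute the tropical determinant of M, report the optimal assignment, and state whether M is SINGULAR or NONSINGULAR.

σ = (0, 1, 2): (-6) + (-3) + (-3) = -12
σ = (0, 2, 1): (-6) + 5 + 4 = 3
σ = (1, 0, 2): 26 + 2 + (-3) = 25
σ = (1, 2, 0): 26 + 5 + (-6) = 25
σ = (2, 0, 1): 7 + 2 + 4 = 13
σ = (2, 1, 0): 7 + (-3) + (-6) = -2
Optimal value attained by: σ = (1, 0, 2).
Answer: det⊕(M) = 25; verdict: SINGULAR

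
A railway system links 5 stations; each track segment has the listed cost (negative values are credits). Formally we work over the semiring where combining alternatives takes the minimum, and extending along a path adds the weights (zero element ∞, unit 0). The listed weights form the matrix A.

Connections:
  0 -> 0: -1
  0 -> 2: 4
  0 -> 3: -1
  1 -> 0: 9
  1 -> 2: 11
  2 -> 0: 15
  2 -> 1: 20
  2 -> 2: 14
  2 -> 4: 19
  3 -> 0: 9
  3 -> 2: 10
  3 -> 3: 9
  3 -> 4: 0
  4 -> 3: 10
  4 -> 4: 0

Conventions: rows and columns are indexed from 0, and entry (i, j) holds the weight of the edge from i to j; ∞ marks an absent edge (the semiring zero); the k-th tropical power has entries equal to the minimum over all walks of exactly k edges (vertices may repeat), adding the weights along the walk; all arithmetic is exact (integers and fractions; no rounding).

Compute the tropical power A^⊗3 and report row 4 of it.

A^⊗2:
  [-2, 24, 3, -2, -1]
  [8, 31, 13, 8, 30]
  [14, 34, 19, 14, 19]
  [8, 30, 13, 8, 0]
  [19, ∞, 20, 10, 0]
A^⊗3:
  [-3, 23, 2, -3, -2]
  [7, 33, 12, 7, 8]
  [13, 39, 18, 13, 14]
  [7, 33, 12, 7, 0]
  [18, 40, 20, 10, 0]
Answer: row 4 of A^⊗3 = [18, 40, 20, 10, 0]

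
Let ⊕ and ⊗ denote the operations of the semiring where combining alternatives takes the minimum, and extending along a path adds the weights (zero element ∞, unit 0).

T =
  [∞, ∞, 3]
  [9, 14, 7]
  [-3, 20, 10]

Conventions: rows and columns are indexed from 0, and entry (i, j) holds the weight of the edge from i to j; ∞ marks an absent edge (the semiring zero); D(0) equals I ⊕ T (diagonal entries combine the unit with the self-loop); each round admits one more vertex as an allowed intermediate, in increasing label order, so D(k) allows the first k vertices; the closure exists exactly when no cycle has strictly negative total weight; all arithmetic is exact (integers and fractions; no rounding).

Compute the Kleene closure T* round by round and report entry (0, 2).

D(0):
  [0, ∞, 3]
  [9, 0, 7]
  [-3, 20, 0]
D(1):
  [0, ∞, 3]
  [9, 0, 7]
  [-3, 20, 0]
D(2):
  [0, ∞, 3]
  [9, 0, 7]
  [-3, 20, 0]
D(3):
  [0, 23, 3]
  [4, 0, 7]
  [-3, 20, 0]
Answer: T*[0][2] = 3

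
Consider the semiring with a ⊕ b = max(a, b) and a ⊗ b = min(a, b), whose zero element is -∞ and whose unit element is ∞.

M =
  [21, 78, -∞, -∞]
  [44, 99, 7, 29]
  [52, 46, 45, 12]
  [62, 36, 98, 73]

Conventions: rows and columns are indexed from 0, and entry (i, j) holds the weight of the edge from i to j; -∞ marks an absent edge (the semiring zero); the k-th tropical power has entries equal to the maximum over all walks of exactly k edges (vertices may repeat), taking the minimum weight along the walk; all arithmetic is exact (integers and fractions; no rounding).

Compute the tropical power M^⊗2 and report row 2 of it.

M^⊗2:
  [44, 78, 7, 29]
  [44, 99, 29, 29]
  [45, 52, 45, 29]
  [62, 62, 73, 73]
Answer: row 2 of M^⊗2 = [45, 52, 45, 29]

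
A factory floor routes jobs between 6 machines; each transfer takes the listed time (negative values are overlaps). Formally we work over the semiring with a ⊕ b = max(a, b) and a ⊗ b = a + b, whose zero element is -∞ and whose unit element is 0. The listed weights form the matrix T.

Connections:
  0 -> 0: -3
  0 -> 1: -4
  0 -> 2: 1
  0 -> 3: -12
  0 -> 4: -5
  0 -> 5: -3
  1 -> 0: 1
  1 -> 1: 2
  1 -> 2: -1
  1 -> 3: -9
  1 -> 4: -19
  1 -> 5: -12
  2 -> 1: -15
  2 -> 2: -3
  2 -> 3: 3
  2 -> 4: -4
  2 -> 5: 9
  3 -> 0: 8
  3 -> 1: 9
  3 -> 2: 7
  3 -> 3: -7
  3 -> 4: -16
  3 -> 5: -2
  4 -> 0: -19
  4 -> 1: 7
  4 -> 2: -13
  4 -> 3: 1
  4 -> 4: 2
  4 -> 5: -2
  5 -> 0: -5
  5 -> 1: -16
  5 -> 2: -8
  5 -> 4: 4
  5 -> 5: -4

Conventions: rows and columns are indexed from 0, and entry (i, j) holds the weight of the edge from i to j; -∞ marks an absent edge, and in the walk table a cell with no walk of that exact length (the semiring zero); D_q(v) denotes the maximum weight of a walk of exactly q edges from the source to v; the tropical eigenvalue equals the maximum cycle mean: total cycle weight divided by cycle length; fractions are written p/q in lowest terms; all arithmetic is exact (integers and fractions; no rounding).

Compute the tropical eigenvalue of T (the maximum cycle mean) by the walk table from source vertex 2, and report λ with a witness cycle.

q=0: [-∞, -∞, 0, -∞, -∞, -∞]
q=1: [-∞, -15, -3, 3, -4, 9]
q=2: [11, 12, 10, 0, 13, 6]
q=3: [13, 20, 12, 14, 15, 19]
q=4: [22, 23, 21, 16, 23, 21]
q=5: [24, 30, 23, 24, 25, 30]
q=6: [32, 33, 31, 26, 34, 32]
Optimal cycle mean attained by: cycle 2->5->4->3->2, total 9 + 4 + 1 + 7, length 4.
Answer: λ = 21/4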